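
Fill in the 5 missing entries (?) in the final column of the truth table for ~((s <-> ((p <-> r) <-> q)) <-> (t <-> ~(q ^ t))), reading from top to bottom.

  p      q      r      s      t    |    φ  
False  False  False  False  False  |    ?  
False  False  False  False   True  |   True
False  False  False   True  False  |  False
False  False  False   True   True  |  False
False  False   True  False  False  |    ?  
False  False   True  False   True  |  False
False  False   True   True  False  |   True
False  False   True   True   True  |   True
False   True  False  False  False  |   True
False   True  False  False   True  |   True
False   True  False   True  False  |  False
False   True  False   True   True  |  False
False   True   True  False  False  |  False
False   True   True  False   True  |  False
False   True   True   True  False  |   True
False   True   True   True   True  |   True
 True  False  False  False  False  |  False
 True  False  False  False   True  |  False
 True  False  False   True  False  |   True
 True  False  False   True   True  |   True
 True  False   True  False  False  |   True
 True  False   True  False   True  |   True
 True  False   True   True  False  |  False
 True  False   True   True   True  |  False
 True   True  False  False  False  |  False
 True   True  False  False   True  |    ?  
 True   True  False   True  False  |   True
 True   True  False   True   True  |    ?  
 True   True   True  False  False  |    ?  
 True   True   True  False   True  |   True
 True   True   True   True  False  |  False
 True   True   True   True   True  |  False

Row p=False, q=False, r=False, s=False, t=False: (s <-> ((p <-> r) <-> q)) = True, (t <-> ~(q ^ t)) = False, ((s <-> ((p <-> r) <-> q)) <-> (t <-> ~(q ^ t))) = False, so the formula = True.
Row p=False, q=False, r=True, s=False, t=False: (s <-> ((p <-> r) <-> q)) = False, (t <-> ~(q ^ t)) = False, ((s <-> ((p <-> r) <-> q)) <-> (t <-> ~(q ^ t))) = True, so the formula = False.
Row p=True, q=True, r=False, s=False, t=True: (s <-> ((p <-> r) <-> q)) = True, (t <-> ~(q ^ t)) = True, ((s <-> ((p <-> r) <-> q)) <-> (t <-> ~(q ^ t))) = True, so the formula = False.
Row p=True, q=True, r=False, s=True, t=True: (s <-> ((p <-> r) <-> q)) = False, (t <-> ~(q ^ t)) = True, ((s <-> ((p <-> r) <-> q)) <-> (t <-> ~(q ^ t))) = False, so the formula = True.
Row p=True, q=True, r=True, s=False, t=False: (s <-> ((p <-> r) <-> q)) = False, (t <-> ~(q ^ t)) = True, ((s <-> ((p <-> r) <-> q)) <-> (t <-> ~(q ^ t))) = False, so the formula = True.

True, False, False, True, True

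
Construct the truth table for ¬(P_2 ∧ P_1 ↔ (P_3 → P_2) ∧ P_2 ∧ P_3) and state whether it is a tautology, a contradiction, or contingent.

 P_1  |  P_2  |  P_3  |   φ  
----- | ----- | ----- | -----
 True |  True |  True | False
 True |  True | False |  True
 True | False |  True | False
 True | False | False | False
False |  True |  True |  True
False |  True | False | False
False | False |  True | False
False | False | False | False
2 of 8 rows are True, so the formula is contingent.

contingent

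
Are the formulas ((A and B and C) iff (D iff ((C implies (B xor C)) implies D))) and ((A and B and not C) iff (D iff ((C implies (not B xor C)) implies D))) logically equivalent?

A | B | C | D || φ | ψ
T | T | T | T || T | F
T | T | T | F || F | F
T | T | F | T || F | T
T | T | F | F || F | T
T | F | T | T || F | F
T | F | T | F || F | T
T | F | F | T || F | F
T | F | F | F || F | F
F | T | T | T || F | F
F | T | T | F || T | F
F | T | F | T || F | F
F | T | F | F || F | F
F | F | T | T || F | F
F | F | T | F || F | T
F | F | F | T || F | F
F | F | F | F || F | F
The columns differ at A=T, B=T, C=T, D=T (φ=T, ψ=F), so they are not equivalent.

not equivalent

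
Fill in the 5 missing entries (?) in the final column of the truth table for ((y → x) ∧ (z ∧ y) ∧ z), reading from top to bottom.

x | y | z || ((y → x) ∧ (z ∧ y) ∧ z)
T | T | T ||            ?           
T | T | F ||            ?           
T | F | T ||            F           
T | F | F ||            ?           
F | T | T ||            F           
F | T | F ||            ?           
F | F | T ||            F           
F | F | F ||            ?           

T, F, F, F, F

Row x=T, y=T, z=T: (y → x) = T, (z ∧ y) = T, so ((y → x) ∧ (z ∧ y) ∧ z) = T.
Row x=T, y=T, z=F: (y → x) = T, (z ∧ y) = F, so ((y → x) ∧ (z ∧ y) ∧ z) = F.
Row x=T, y=F, z=F: (y → x) = T, (z ∧ y) = F, so ((y → x) ∧ (z ∧ y) ∧ z) = F.
Row x=F, y=T, z=F: (y → x) = F, (z ∧ y) = F, so ((y → x) ∧ (z ∧ y) ∧ z) = F.
Row x=F, y=F, z=F: (y → x) = T, (z ∧ y) = F, so ((y → x) ∧ (z ∧ y) ∧ z) = F.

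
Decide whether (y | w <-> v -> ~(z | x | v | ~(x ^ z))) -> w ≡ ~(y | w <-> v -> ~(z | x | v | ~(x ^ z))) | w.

equivalent

x | y | z | w | v || φ | ψ
T | T | T | T | T || T | T
T | T | T | T | F || T | T
T | T | T | F | T || T | T
T | T | T | F | F || F | F
T | T | F | T | T || T | T
T | T | F | T | F || T | T
T | T | F | F | T || T | T
T | T | F | F | F || F | F
T | F | T | T | T || T | T
T | F | T | T | F || T | T
T | F | T | F | T || F | F
T | F | T | F | F || T | T
T | F | F | T | T || T | T
T | F | F | T | F || T | T
T | F | F | F | T || F | F
T | F | F | F | F || T | T
F | T | T | T | T || T | T
F | T | T | T | F || T | T
F | T | T | F | T || T | T
F | T | T | F | F || F | F
F | T | F | T | T || T | T
F | T | F | T | F || T | T
F | T | F | F | T || T | T
F | T | F | F | F || F | F
F | F | T | T | T || T | T
F | F | T | T | F || T | T
F | F | T | F | T || F | F
F | F | T | F | F || T | T
F | F | F | T | T || T | T
F | F | F | T | F || T | T
F | F | F | F | T || F | F
F | F | F | F | F || T | T
The columns for φ and ψ agree on every row, so they are logically equivalent.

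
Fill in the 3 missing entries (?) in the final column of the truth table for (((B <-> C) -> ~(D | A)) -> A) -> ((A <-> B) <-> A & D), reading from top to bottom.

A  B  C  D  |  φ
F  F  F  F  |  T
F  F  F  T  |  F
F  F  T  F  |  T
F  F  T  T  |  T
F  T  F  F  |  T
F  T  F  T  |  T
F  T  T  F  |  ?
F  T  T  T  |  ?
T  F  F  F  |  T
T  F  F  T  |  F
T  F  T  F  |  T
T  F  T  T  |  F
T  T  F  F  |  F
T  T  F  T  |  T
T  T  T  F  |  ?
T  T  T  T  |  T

Row A=F, B=T, C=T, D=F: (((B <-> C) -> ~(D | A)) -> A) = F, ((A <-> B) <-> A & D) = T, so the formula = T.
Row A=F, B=T, C=T, D=T: (((B <-> C) -> ~(D | A)) -> A) = T, ((A <-> B) <-> A & D) = T, so the formula = T.
Row A=T, B=T, C=T, D=F: (((B <-> C) -> ~(D | A)) -> A) = T, ((A <-> B) <-> A & D) = F, so the formula = F.

T, T, F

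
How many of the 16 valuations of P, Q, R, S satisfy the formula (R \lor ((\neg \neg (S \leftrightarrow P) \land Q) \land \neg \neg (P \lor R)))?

P | Q | R | S | (S \leftrightarrow P) | \neg (S \leftrightarrow P) | (P \lor R) | \neg (P \lor R) | \neg \neg (P \lor R) | φ
- | - | - | - | --------------------- | -------------------------- | ---------- | --------------- | -------------------- | -
T | T | T | T |           T           |             F              |     T      |        F        |          T           | T
T | T | T | F |           F           |             T              |     T      |        F        |          T           | T
T | T | F | T |           T           |             F              |     T      |        F        |          T           | T
T | T | F | F |           F           |             T              |     T      |        F        |          T           | F
T | F | T | T |           T           |             F              |     T      |        F        |          T           | T
T | F | T | F |           F           |             T              |     T      |        F        |          T           | T
T | F | F | T |           T           |             F              |     T      |        F        |          T           | F
T | F | F | F |           F           |             T              |     T      |        F        |          T           | F
F | T | T | T |           F           |             T              |     T      |        F        |          T           | T
F | T | T | F |           T           |             F              |     T      |        F        |          T           | T
F | T | F | T |           F           |             T              |     F      |        T        |          F           | F
F | T | F | F |           T           |             F              |     F      |        T        |          F           | F
F | F | T | T |           F           |             T              |     T      |        F        |          T           | T
F | F | T | F |           T           |             F              |     T      |        F        |          T           | T
F | F | F | T |           F           |             T              |     F      |        T        |          F           | F
F | F | F | F |           T           |             F              |     F      |        T        |          F           | F
The formula is true on 9 of the 16 rows.

9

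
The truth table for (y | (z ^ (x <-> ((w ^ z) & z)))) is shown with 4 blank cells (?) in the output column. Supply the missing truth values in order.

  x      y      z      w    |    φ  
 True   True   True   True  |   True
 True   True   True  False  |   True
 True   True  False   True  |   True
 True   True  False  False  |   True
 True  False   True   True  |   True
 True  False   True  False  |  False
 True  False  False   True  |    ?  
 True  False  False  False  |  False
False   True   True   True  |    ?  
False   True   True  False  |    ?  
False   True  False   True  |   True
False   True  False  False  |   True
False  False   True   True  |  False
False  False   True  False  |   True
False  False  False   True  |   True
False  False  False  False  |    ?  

Row x=True, y=False, z=False, w=True: (z ^ (x <-> ((w ^ z) & z))) = False, so the formula = False.
Row x=False, y=True, z=True, w=True: (z ^ (x <-> ((w ^ z) & z))) = False, so the formula = True.
Row x=False, y=True, z=True, w=False: (z ^ (x <-> ((w ^ z) & z))) = True, so the formula = True.
Row x=False, y=False, z=False, w=False: (z ^ (x <-> ((w ^ z) & z))) = True, so the formula = True.

False, True, True, True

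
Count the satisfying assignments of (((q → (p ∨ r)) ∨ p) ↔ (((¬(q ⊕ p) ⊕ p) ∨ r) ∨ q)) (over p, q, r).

p | q | r | φ
- | - | - | -
1 | 1 | 1 | 1
1 | 1 | 0 | 1
1 | 0 | 1 | 1
1 | 0 | 0 | 1
0 | 1 | 1 | 1
0 | 1 | 0 | 0
0 | 0 | 1 | 1
0 | 0 | 0 | 1
The formula is true on 7 of the 8 rows.

7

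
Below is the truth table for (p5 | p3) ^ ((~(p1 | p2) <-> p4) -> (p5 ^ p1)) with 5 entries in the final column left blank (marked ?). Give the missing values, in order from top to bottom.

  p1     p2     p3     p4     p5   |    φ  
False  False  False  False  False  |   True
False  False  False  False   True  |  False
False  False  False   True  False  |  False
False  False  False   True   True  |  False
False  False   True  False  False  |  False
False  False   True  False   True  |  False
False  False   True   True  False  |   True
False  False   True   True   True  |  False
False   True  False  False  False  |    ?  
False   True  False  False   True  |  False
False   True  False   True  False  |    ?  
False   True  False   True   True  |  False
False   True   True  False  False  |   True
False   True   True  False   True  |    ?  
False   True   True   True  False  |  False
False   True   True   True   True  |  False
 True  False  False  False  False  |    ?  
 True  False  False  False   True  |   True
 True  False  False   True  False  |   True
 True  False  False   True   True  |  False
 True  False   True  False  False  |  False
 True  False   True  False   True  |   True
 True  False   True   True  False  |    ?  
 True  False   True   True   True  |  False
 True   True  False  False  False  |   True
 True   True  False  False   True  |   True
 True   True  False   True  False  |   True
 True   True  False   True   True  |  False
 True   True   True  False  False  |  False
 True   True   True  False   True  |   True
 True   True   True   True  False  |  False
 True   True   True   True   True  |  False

False, True, False, True, False

Row p1=False, p2=True, p3=False, p4=False, p5=False: (p5 | p3) = False, ((~(p1 | p2) <-> p4) -> (p5 ^ p1)) = False, so the formula = False.
Row p1=False, p2=True, p3=False, p4=True, p5=False: (p5 | p3) = False, ((~(p1 | p2) <-> p4) -> (p5 ^ p1)) = True, so the formula = True.
Row p1=False, p2=True, p3=True, p4=False, p5=True: (p5 | p3) = True, ((~(p1 | p2) <-> p4) -> (p5 ^ p1)) = True, so the formula = False.
Row p1=True, p2=False, p3=False, p4=False, p5=False: (p5 | p3) = False, ((~(p1 | p2) <-> p4) -> (p5 ^ p1)) = True, so the formula = True.
Row p1=True, p2=False, p3=True, p4=True, p5=False: (p5 | p3) = True, ((~(p1 | p2) <-> p4) -> (p5 ^ p1)) = True, so the formula = False.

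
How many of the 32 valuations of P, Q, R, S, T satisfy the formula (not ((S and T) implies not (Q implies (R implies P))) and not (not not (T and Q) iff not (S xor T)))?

P | Q | R | S | T || φ
1 | 1 | 1 | 1 | 1 || 0
1 | 1 | 1 | 1 | 0 || 0
1 | 1 | 1 | 0 | 1 || 0
1 | 1 | 1 | 0 | 0 || 0
1 | 1 | 0 | 1 | 1 || 0
1 | 1 | 0 | 1 | 0 || 0
1 | 1 | 0 | 0 | 1 || 0
1 | 1 | 0 | 0 | 0 || 0
1 | 0 | 1 | 1 | 1 || 1
1 | 0 | 1 | 1 | 0 || 0
1 | 0 | 1 | 0 | 1 || 0
1 | 0 | 1 | 0 | 0 || 0
1 | 0 | 0 | 1 | 1 || 1
1 | 0 | 0 | 1 | 0 || 0
1 | 0 | 0 | 0 | 1 || 0
1 | 0 | 0 | 0 | 0 || 0
0 | 1 | 1 | 1 | 1 || 0
0 | 1 | 1 | 1 | 0 || 0
0 | 1 | 1 | 0 | 1 || 0
0 | 1 | 1 | 0 | 0 || 0
0 | 1 | 0 | 1 | 1 || 0
0 | 1 | 0 | 1 | 0 || 0
0 | 1 | 0 | 0 | 1 || 0
0 | 1 | 0 | 0 | 0 || 0
0 | 0 | 1 | 1 | 1 || 1
0 | 0 | 1 | 1 | 0 || 0
0 | 0 | 1 | 0 | 1 || 0
0 | 0 | 1 | 0 | 0 || 0
0 | 0 | 0 | 1 | 1 || 1
0 | 0 | 0 | 1 | 0 || 0
0 | 0 | 0 | 0 | 1 || 0
0 | 0 | 0 | 0 | 0 || 0
The formula is true on 4 of the 32 rows.

4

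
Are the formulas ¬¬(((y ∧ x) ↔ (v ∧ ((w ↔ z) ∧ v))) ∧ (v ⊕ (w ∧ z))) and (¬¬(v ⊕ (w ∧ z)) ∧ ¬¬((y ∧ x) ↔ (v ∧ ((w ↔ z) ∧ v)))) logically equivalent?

x  y  z  w  v  |  φ  ψ
F  F  F  F  F  |  F  F
F  F  F  F  T  |  F  F
F  F  F  T  F  |  F  F
F  F  F  T  T  |  T  T
F  F  T  F  F  |  F  F
F  F  T  F  T  |  T  T
F  F  T  T  F  |  T  T
F  F  T  T  T  |  F  F
F  T  F  F  F  |  F  F
F  T  F  F  T  |  F  F
F  T  F  T  F  |  F  F
F  T  F  T  T  |  T  T
F  T  T  F  F  |  F  F
F  T  T  F  T  |  T  T
F  T  T  T  F  |  T  T
F  T  T  T  T  |  F  F
T  F  F  F  F  |  F  F
T  F  F  F  T  |  F  F
T  F  F  T  F  |  F  F
T  F  F  T  T  |  T  T
T  F  T  F  F  |  F  F
T  F  T  F  T  |  T  T
T  F  T  T  F  |  T  T
T  F  T  T  T  |  F  F
T  T  F  F  F  |  F  F
T  T  F  F  T  |  T  T
T  T  F  T  F  |  F  F
T  T  F  T  T  |  F  F
T  T  T  F  F  |  F  F
T  T  T  F  T  |  F  F
T  T  T  T  F  |  F  F
T  T  T  T  T  |  F  F
The columns for φ and ψ agree on every row, so they are logically equivalent.

equivalent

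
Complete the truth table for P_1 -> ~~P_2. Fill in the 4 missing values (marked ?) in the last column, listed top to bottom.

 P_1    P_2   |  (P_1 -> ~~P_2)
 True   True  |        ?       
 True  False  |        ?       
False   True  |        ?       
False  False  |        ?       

Row P_1=True, P_2=True: ~~P_2 = True, so (P_1 -> ~~P_2) = True.
Row P_1=True, P_2=False: ~~P_2 = False, so (P_1 -> ~~P_2) = False.
Row P_1=False, P_2=True: ~~P_2 = True, so (P_1 -> ~~P_2) = True.
Row P_1=False, P_2=False: ~~P_2 = False, so (P_1 -> ~~P_2) = True.

True, False, True, True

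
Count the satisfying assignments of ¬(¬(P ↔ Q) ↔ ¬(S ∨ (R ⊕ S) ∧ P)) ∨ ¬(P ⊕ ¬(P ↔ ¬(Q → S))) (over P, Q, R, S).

P | Q | R | S | φ
- | - | - | - | -
T | T | T | T | T
T | T | T | F | F
T | T | F | T | T
T | T | F | F | T
T | F | T | T | T
T | F | T | F | T
T | F | F | T | T
T | F | F | F | T
F | T | T | T | T
F | T | T | F | F
F | T | F | T | T
F | T | F | F | F
F | F | T | T | T
F | F | T | F | T
F | F | F | T | T
F | F | F | F | T
The formula is true on 13 of the 16 rows.

13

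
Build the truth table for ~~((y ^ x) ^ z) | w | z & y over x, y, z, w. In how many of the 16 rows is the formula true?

13

x  y  z  w     ((~~((y ^ x) ^ z) | w) | (z & y))
T  T  T  T                     T                
T  T  T  F                     T                
T  T  F  T                     T                
T  T  F  F                     F                
T  F  T  T                     T                
T  F  T  F                     F                
T  F  F  T                     T                
T  F  F  F                     T                
F  T  T  T                     T                
F  T  T  F                     T                
F  T  F  T                     T                
F  T  F  F                     T                
F  F  T  T                     T                
F  F  T  F                     T                
F  F  F  T                     T                
F  F  F  F                     F                
The formula is true on 13 of the 16 rows.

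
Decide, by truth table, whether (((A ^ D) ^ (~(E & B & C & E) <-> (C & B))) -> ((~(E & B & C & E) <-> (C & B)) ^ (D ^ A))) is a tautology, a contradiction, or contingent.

tautology

A  B  C  D  E  |  φ
T  T  T  T  T  |  T
T  T  T  T  F  |  T
T  T  T  F  T  |  T
T  T  T  F  F  |  T
T  T  F  T  T  |  T
T  T  F  T  F  |  T
T  T  F  F  T  |  T
T  T  F  F  F  |  T
T  F  T  T  T  |  T
T  F  T  T  F  |  T
T  F  T  F  T  |  T
T  F  T  F  F  |  T
T  F  F  T  T  |  T
T  F  F  T  F  |  T
T  F  F  F  T  |  T
T  F  F  F  F  |  T
F  T  T  T  T  |  T
F  T  T  T  F  |  T
F  T  T  F  T  |  T
F  T  T  F  F  |  T
F  T  F  T  T  |  T
F  T  F  T  F  |  T
F  T  F  F  T  |  T
F  T  F  F  F  |  T
F  F  T  T  T  |  T
F  F  T  T  F  |  T
F  F  T  F  T  |  T
F  F  T  F  F  |  T
F  F  F  T  T  |  T
F  F  F  T  F  |  T
F  F  F  F  T  |  T
F  F  F  F  F  |  T
Every row is T, so the formula is a tautology.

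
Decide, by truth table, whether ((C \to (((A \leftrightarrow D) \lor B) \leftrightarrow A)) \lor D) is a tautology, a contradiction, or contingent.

A | B | C | D | (A \leftrightarrow D) | φ
- | - | - | - | --------------------- | -
T | T | T | T |           T           | T
T | T | T | F |           F           | T
T | T | F | T |           T           | T
T | T | F | F |           F           | T
T | F | T | T |           T           | T
T | F | T | F |           F           | F
T | F | F | T |           T           | T
T | F | F | F |           F           | T
F | T | T | T |           F           | T
F | T | T | F |           T           | F
F | T | F | T |           F           | T
F | T | F | F |           T           | T
F | F | T | T |           F           | T
F | F | T | F |           T           | F
F | F | F | T |           F           | T
F | F | F | F |           T           | T
13 of 16 rows are T, so the formula is contingent.

contingent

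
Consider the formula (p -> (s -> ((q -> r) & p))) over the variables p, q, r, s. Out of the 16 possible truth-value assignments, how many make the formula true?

15

p | q | r | s || (p -> (s -> ((q -> r) & p)))
1 | 1 | 1 | 1 ||              1              
1 | 1 | 1 | 0 ||              1              
1 | 1 | 0 | 1 ||              0              
1 | 1 | 0 | 0 ||              1              
1 | 0 | 1 | 1 ||              1              
1 | 0 | 1 | 0 ||              1              
1 | 0 | 0 | 1 ||              1              
1 | 0 | 0 | 0 ||              1              
0 | 1 | 1 | 1 ||              1              
0 | 1 | 1 | 0 ||              1              
0 | 1 | 0 | 1 ||              1              
0 | 1 | 0 | 0 ||              1              
0 | 0 | 1 | 1 ||              1              
0 | 0 | 1 | 0 ||              1              
0 | 0 | 0 | 1 ||              1              
0 | 0 | 0 | 0 ||              1              
The formula is true on 15 of the 16 rows.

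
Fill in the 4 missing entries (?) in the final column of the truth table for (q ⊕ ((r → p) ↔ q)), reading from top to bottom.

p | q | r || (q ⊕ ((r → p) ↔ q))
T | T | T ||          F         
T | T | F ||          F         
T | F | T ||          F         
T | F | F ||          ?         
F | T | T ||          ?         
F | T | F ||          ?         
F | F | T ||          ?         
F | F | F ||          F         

F, T, F, T

Row p=T, q=F, r=F: ((r → p) ↔ q) = F, so (q ⊕ ((r → p) ↔ q)) = F.
Row p=F, q=T, r=T: ((r → p) ↔ q) = F, so (q ⊕ ((r → p) ↔ q)) = T.
Row p=F, q=T, r=F: ((r → p) ↔ q) = T, so (q ⊕ ((r → p) ↔ q)) = F.
Row p=F, q=F, r=T: ((r → p) ↔ q) = T, so (q ⊕ ((r → p) ↔ q)) = T.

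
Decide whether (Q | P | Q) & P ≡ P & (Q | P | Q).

P | Q | φ | ψ
- | - | - | -
T | T | T | T
T | F | T | T
F | T | F | F
F | F | F | F
The columns for φ and ψ agree on every row, so they are logically equivalent.

equivalent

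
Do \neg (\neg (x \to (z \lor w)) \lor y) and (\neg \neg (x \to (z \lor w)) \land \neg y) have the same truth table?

equivalent

x | y | z | w || φ | ψ
T | T | T | T || F | F
T | T | T | F || F | F
T | T | F | T || F | F
T | T | F | F || F | F
T | F | T | T || T | T
T | F | T | F || T | T
T | F | F | T || T | T
T | F | F | F || F | F
F | T | T | T || F | F
F | T | T | F || F | F
F | T | F | T || F | F
F | T | F | F || F | F
F | F | T | T || T | T
F | F | T | F || T | T
F | F | F | T || T | T
F | F | F | F || T | T
The columns for φ and ψ agree on every row, so they are logically equivalent.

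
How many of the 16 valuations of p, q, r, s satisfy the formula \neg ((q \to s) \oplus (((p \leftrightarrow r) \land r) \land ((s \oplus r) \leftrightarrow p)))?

4

p | q | r | s | (q \to s) | (p \leftrightarrow r) | (s \oplus r) | φ
- | - | - | - | --------- | --------------------- | ------------ | -
T | T | T | T |     T     |           T           |      F       | F
T | T | T | F |     F     |           T           |      T       | F
T | T | F | T |     T     |           F           |      T       | F
T | T | F | F |     F     |           F           |      F       | T
T | F | T | T |     T     |           T           |      F       | F
T | F | T | F |     T     |           T           |      T       | T
T | F | F | T |     T     |           F           |      T       | F
T | F | F | F |     T     |           F           |      F       | F
F | T | T | T |     T     |           F           |      F       | F
F | T | T | F |     F     |           F           |      T       | T
F | T | F | T |     T     |           T           |      T       | F
F | T | F | F |     F     |           T           |      F       | T
F | F | T | T |     T     |           F           |      F       | F
F | F | T | F |     T     |           F           |      T       | F
F | F | F | T |     T     |           T           |      T       | F
F | F | F | F |     T     |           T           |      F       | F
The formula is true on 4 of the 16 rows.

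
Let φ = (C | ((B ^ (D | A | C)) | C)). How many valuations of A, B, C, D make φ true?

A  B  C  D     (C | ((B ^ (D | A | C)) | C))
T  T  T  T                   T              
T  T  T  F                   T              
T  T  F  T                   F              
T  T  F  F                   F              
T  F  T  T                   T              
T  F  T  F                   T              
T  F  F  T                   T              
T  F  F  F                   T              
F  T  T  T                   T              
F  T  T  F                   T              
F  T  F  T                   F              
F  T  F  F                   T              
F  F  T  T                   T              
F  F  T  F                   T              
F  F  F  T                   T              
F  F  F  F                   F              
The formula is true on 12 of the 16 rows.

12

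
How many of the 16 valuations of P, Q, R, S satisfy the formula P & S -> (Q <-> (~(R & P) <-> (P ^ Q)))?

P  Q  R  S  |  φ
T  T  T  T  |  T
T  T  T  F  |  T
T  T  F  T  |  F
T  T  F  F  |  T
T  F  T  T  |  T
T  F  T  F  |  T
T  F  F  T  |  F
T  F  F  F  |  T
F  T  T  T  |  T
F  T  T  F  |  T
F  T  F  T  |  T
F  T  F  F  |  T
F  F  T  T  |  T
F  F  T  F  |  T
F  F  F  T  |  T
F  F  F  F  |  T
The formula is true on 14 of the 16 rows.

14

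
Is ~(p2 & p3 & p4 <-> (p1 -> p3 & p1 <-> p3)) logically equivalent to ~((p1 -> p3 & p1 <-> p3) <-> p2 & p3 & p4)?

equivalent

p1 | p2 | p3 | p4 | φ | ψ
-- | -- | -- | -- | - | -
T  | T  | T  | T  | F | F
T  | T  | T  | F  | T | T
T  | T  | F  | T  | T | T
T  | T  | F  | F  | T | T
T  | F  | T  | T  | T | T
T  | F  | T  | F  | T | T
T  | F  | F  | T  | T | T
T  | F  | F  | F  | T | T
F  | T  | T  | T  | F | F
F  | T  | T  | F  | T | T
F  | T  | F  | T  | F | F
F  | T  | F  | F  | F | F
F  | F  | T  | T  | T | T
F  | F  | T  | F  | T | T
F  | F  | F  | T  | F | F
F  | F  | F  | F  | F | F
The columns for φ and ψ agree on every row, so they are logically equivalent.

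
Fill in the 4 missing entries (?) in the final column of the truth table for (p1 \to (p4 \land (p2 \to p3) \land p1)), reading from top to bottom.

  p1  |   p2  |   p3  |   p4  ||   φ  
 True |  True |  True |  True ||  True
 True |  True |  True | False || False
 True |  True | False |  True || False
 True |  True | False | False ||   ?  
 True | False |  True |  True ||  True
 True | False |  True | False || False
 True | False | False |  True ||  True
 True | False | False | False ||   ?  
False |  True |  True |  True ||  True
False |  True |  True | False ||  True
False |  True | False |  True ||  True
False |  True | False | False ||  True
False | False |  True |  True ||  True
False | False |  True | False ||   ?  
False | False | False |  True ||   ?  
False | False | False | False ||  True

False, False, True, True

Row p1=True, p2=True, p3=False, p4=False: (p4 \land (p2 \to p3) \land p1) = False, so the formula = False.
Row p1=True, p2=False, p3=False, p4=False: (p4 \land (p2 \to p3) \land p1) = False, so the formula = False.
Row p1=False, p2=False, p3=True, p4=False: (p4 \land (p2 \to p3) \land p1) = False, so the formula = True.
Row p1=False, p2=False, p3=False, p4=True: (p4 \land (p2 \to p3) \land p1) = False, so the formula = True.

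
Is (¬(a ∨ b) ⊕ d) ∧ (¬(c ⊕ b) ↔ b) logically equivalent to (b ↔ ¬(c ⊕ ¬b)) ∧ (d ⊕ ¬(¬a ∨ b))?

not equivalent

a | b | c | d || φ | ψ
1 | 1 | 1 | 1 || 1 | 0
1 | 1 | 1 | 0 || 0 | 0
1 | 1 | 0 | 1 || 0 | 1
1 | 1 | 0 | 0 || 0 | 0
1 | 0 | 1 | 1 || 1 | 0
1 | 0 | 1 | 0 || 0 | 0
1 | 0 | 0 | 1 || 0 | 0
1 | 0 | 0 | 0 || 0 | 1
0 | 1 | 1 | 1 || 1 | 0
0 | 1 | 1 | 0 || 0 | 0
0 | 1 | 0 | 1 || 0 | 1
0 | 1 | 0 | 0 || 0 | 0
0 | 0 | 1 | 1 || 0 | 0
0 | 0 | 1 | 0 || 1 | 0
0 | 0 | 0 | 1 || 0 | 1
0 | 0 | 0 | 0 || 0 | 0
The columns differ at a=1, b=1, c=1, d=1 (φ=1, ψ=0), so they are not equivalent.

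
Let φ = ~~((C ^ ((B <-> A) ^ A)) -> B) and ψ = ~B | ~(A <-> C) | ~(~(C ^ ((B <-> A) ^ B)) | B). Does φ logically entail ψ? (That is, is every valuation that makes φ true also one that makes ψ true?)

A  B  C  |  φ  ψ
0  0  0  |  0  1
0  0  1  |  1  1
0  1  0  |  1  0
0  1  1  |  1  1
1  0  0  |  0  1
1  0  1  |  1  1
1  1  0  |  1  1
1  1  1  |  1  0
At A=0, B=1, C=0 we have φ true but ψ false, so φ does not entail ψ.

no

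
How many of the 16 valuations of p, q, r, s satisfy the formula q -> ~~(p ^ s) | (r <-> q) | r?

p  q  r  s     (p ^ s)  ~(p ^ s)  ~~(p ^ s)  (r <-> q)  (~~(p ^ s) | (r <-> q) | r)  (q -> (~~(p ^ s) | (r <-> q) | r))
T  T  T  T        F        T          F          T                   T                               T                 
T  T  T  F        T        F          T          T                   T                               T                 
T  T  F  T        F        T          F          F                   F                               F                 
T  T  F  F        T        F          T          F                   T                               T                 
T  F  T  T        F        T          F          F                   T                               T                 
T  F  T  F        T        F          T          F                   T                               T                 
T  F  F  T        F        T          F          T                   T                               T                 
T  F  F  F        T        F          T          T                   T                               T                 
F  T  T  T        T        F          T          T                   T                               T                 
F  T  T  F        F        T          F          T                   T                               T                 
F  T  F  T        T        F          T          F                   T                               T                 
F  T  F  F        F        T          F          F                   F                               F                 
F  F  T  T        T        F          T          F                   T                               T                 
F  F  T  F        F        T          F          F                   T                               T                 
F  F  F  T        T        F          T          T                   T                               T                 
F  F  F  F        F        T          F          T                   T                               T                 
The formula is true on 14 of the 16 rows.

14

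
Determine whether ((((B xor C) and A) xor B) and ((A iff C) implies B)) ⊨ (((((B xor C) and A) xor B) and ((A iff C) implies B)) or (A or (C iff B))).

yes

A | B | C || φ | ψ
1 | 1 | 1 || 1 | 1
1 | 1 | 0 || 0 | 1
1 | 0 | 1 || 0 | 1
1 | 0 | 0 || 0 | 1
0 | 1 | 1 || 1 | 1
0 | 1 | 0 || 1 | 1
0 | 0 | 1 || 0 | 0
0 | 0 | 0 || 0 | 1
In every row where φ is true, ψ is also true, so φ ⊨ ψ.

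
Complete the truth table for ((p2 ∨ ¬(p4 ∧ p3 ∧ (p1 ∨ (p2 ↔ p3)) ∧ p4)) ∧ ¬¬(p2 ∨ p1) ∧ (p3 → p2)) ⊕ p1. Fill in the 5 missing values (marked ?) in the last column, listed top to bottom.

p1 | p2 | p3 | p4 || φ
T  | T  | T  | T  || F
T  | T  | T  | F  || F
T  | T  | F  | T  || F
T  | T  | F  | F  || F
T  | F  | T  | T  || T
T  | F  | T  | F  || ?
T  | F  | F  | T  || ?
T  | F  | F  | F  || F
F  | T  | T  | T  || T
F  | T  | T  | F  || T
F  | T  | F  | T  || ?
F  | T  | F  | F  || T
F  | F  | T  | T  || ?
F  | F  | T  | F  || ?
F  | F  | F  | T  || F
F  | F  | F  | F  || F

T, F, T, F, F

Row p1=T, p2=F, p3=T, p4=F: ((p2 ∨ ¬(p4 ∧ p3 ∧ (p1 ∨ (p2 ↔ p3)) ∧ p4)) ∧ ¬¬(p2 ∨ p1) ∧ (p3 → p2)) = F, so the formula = T.
Row p1=T, p2=F, p3=F, p4=T: ((p2 ∨ ¬(p4 ∧ p3 ∧ (p1 ∨ (p2 ↔ p3)) ∧ p4)) ∧ ¬¬(p2 ∨ p1) ∧ (p3 → p2)) = T, so the formula = F.
Row p1=F, p2=T, p3=F, p4=T: ((p2 ∨ ¬(p4 ∧ p3 ∧ (p1 ∨ (p2 ↔ p3)) ∧ p4)) ∧ ¬¬(p2 ∨ p1) ∧ (p3 → p2)) = T, so the formula = T.
Row p1=F, p2=F, p3=T, p4=T: ((p2 ∨ ¬(p4 ∧ p3 ∧ (p1 ∨ (p2 ↔ p3)) ∧ p4)) ∧ ¬¬(p2 ∨ p1) ∧ (p3 → p2)) = F, so the formula = F.
Row p1=F, p2=F, p3=T, p4=F: ((p2 ∨ ¬(p4 ∧ p3 ∧ (p1 ∨ (p2 ↔ p3)) ∧ p4)) ∧ ¬¬(p2 ∨ p1) ∧ (p3 → p2)) = F, so the formula = F.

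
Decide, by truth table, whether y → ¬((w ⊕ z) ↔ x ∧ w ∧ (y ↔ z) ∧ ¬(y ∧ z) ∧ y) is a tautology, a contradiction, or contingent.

contingent

x  y  z  w  |  φ
F  F  F  F  |  T
F  F  F  T  |  T
F  F  T  F  |  T
F  F  T  T  |  T
F  T  F  F  |  F
F  T  F  T  |  T
F  T  T  F  |  T
F  T  T  T  |  F
T  F  F  F  |  T
T  F  F  T  |  T
T  F  T  F  |  T
T  F  T  T  |  T
T  T  F  F  |  F
T  T  F  T  |  T
T  T  T  F  |  T
T  T  T  T  |  F
12 of 16 rows are T, so the formula is contingent.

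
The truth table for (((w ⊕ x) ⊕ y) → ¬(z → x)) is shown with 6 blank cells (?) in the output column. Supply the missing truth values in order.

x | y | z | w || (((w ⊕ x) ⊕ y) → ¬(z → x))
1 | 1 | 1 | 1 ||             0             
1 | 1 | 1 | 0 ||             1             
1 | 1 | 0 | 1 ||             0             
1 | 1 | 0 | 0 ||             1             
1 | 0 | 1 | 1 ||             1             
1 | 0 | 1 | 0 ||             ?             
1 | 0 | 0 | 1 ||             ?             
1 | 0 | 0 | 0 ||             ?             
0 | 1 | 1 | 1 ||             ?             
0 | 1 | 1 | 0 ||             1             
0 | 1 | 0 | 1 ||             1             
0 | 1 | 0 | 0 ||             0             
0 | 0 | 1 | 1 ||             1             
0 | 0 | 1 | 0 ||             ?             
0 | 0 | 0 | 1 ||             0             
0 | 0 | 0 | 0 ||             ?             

Row x=1, y=0, z=1, w=0: ((w ⊕ x) ⊕ y) = 1, ¬(z → x) = 0, so (((w ⊕ x) ⊕ y) → ¬(z → x)) = 0.
Row x=1, y=0, z=0, w=1: ((w ⊕ x) ⊕ y) = 0, ¬(z → x) = 0, so (((w ⊕ x) ⊕ y) → ¬(z → x)) = 1.
Row x=1, y=0, z=0, w=0: ((w ⊕ x) ⊕ y) = 1, ¬(z → x) = 0, so (((w ⊕ x) ⊕ y) → ¬(z → x)) = 0.
Row x=0, y=1, z=1, w=1: ((w ⊕ x) ⊕ y) = 0, ¬(z → x) = 1, so (((w ⊕ x) ⊕ y) → ¬(z → x)) = 1.
Row x=0, y=0, z=1, w=0: ((w ⊕ x) ⊕ y) = 0, ¬(z → x) = 1, so (((w ⊕ x) ⊕ y) → ¬(z → x)) = 1.
Row x=0, y=0, z=0, w=0: ((w ⊕ x) ⊕ y) = 0, ¬(z → x) = 0, so (((w ⊕ x) ⊕ y) → ¬(z → x)) = 1.

0, 1, 0, 1, 1, 1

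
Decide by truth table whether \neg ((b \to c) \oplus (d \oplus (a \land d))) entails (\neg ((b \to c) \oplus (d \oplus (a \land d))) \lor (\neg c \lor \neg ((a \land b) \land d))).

a | b | c | d || φ | ψ
F | F | F | F || F | T
F | F | F | T || T | T
F | F | T | F || F | T
F | F | T | T || T | T
F | T | F | F || T | T
F | T | F | T || F | T
F | T | T | F || F | T
F | T | T | T || T | T
T | F | F | F || F | T
T | F | F | T || F | T
T | F | T | F || F | T
T | F | T | T || F | T
T | T | F | F || T | T
T | T | F | T || T | T
T | T | T | F || F | T
T | T | T | T || F | F
In every row where φ is true, ψ is also true, so φ ⊨ ψ.

yes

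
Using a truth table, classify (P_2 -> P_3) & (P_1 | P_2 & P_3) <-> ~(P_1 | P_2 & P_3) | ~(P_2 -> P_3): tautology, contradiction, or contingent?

P_1  P_2  P_3     (P_2 -> P_3)  (P_2 & P_3)  (P_1 | (P_2 & P_3))  ~(P_1 | (P_2 & P_3))  ~(P_2 -> P_3)  φ
 F    F    F           T             F                F                    T                  F        F
 F    F    T           T             F                F                    T                  F        F
 F    T    F           F             F                F                    T                  T        F
 F    T    T           T             T                T                    F                  F        F
 T    F    F           T             F                T                    F                  F        F
 T    F    T           T             F                T                    F                  F        F
 T    T    F           F             F                T                    F                  T        F
 T    T    T           T             T                T                    F                  F        F
Every row is F, so the formula is a contradiction.

contradiction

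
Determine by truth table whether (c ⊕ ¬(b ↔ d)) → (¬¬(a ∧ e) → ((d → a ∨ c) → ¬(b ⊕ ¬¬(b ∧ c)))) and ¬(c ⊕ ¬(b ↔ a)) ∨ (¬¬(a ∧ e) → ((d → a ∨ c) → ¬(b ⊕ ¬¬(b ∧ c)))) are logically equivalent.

not equivalent

a | b | c | d | e || φ | ψ
T | T | T | T | T || T | T
T | T | T | T | F || T | T
T | T | T | F | T || T | T
T | T | T | F | F || T | T
T | T | F | T | T || T | T
T | T | F | T | F || T | T
T | T | F | F | T || F | T
T | T | F | F | F || T | T
T | F | T | T | T || T | T
T | F | T | T | F || T | T
T | F | T | F | T || T | T
T | F | T | F | F || T | T
T | F | F | T | T || T | T
T | F | F | T | F || T | T
T | F | F | F | T || T | T
T | F | F | F | F || T | T
F | T | T | T | T || T | T
F | T | T | T | F || T | T
F | T | T | F | T || T | T
F | T | T | F | F || T | T
F | T | F | T | T || T | T
F | T | F | T | F || T | T
F | T | F | F | T || T | T
F | T | F | F | F || T | T
F | F | T | T | T || T | T
F | F | T | T | F || T | T
F | F | T | F | T || T | T
F | F | T | F | F || T | T
F | F | F | T | T || T | T
F | F | F | T | F || T | T
F | F | F | F | T || T | T
F | F | F | F | F || T | T
The columns differ at a=T, b=T, c=F, d=F, e=T (φ=F, ψ=T), so they are not equivalent.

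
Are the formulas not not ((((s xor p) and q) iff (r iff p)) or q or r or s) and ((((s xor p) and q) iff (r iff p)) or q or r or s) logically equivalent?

p  q  r  s  |  φ  ψ
T  T  T  T  |  T  T
T  T  T  F  |  T  T
T  T  F  T  |  T  T
T  T  F  F  |  T  T
T  F  T  T  |  T  T
T  F  T  F  |  T  T
T  F  F  T  |  T  T
T  F  F  F  |  T  T
F  T  T  T  |  T  T
F  T  T  F  |  T  T
F  T  F  T  |  T  T
F  T  F  F  |  T  T
F  F  T  T  |  T  T
F  F  T  F  |  T  T
F  F  F  T  |  T  T
F  F  F  F  |  F  F
The columns for φ and ψ agree on every row, so they are logically equivalent.

equivalent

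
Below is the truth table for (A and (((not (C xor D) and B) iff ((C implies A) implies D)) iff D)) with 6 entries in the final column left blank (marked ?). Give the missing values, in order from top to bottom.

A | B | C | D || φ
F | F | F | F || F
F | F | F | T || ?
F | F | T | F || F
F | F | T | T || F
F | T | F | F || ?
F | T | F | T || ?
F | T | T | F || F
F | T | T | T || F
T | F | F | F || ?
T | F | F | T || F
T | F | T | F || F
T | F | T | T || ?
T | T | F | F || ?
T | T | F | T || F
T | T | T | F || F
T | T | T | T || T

Row A=F, B=F, C=F, D=T: (((not (C xor D) and B) iff ((C implies A) implies D)) iff D) = F, so the formula = F.
Row A=F, B=T, C=F, D=F: (((not (C xor D) and B) iff ((C implies A) implies D)) iff D) = T, so the formula = F.
Row A=F, B=T, C=F, D=T: (((not (C xor D) and B) iff ((C implies A) implies D)) iff D) = F, so the formula = F.
Row A=T, B=F, C=F, D=F: (((not (C xor D) and B) iff ((C implies A) implies D)) iff D) = F, so the formula = F.
Row A=T, B=F, C=T, D=T: (((not (C xor D) and B) iff ((C implies A) implies D)) iff D) = F, so the formula = F.
Row A=T, B=T, C=F, D=F: (((not (C xor D) and B) iff ((C implies A) implies D)) iff D) = T, so the formula = T.

F, F, F, F, F, T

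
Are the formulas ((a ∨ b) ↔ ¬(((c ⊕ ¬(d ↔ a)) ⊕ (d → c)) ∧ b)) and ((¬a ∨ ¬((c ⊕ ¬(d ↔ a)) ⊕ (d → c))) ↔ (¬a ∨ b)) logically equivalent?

a | b | c | d | φ | ψ
- | - | - | - | - | -
T | T | T | T | T | T
T | T | T | F | F | F
T | T | F | T | T | T
T | T | F | F | T | T
T | F | T | T | T | F
T | F | T | F | T | T
T | F | F | T | T | F
T | F | F | F | T | F
F | T | T | T | F | T
F | T | T | F | T | T
F | T | F | T | F | T
F | T | F | F | F | T
F | F | T | T | F | T
F | F | T | F | F | T
F | F | F | T | F | T
F | F | F | F | F | T
The columns differ at a=T, b=F, c=T, d=T (φ=T, ψ=F), so they are not equivalent.

not equivalent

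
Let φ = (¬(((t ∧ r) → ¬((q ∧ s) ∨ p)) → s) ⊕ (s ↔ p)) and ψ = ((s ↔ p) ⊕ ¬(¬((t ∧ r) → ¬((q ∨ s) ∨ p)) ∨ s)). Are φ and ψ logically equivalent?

p | q | r | s | t | φ | ψ
- | - | - | - | - | - | -
T | T | T | T | T | T | T
T | T | T | T | F | T | T
T | T | T | F | T | F | F
T | T | T | F | F | T | T
T | T | F | T | T | T | T
T | T | F | T | F | T | T
T | T | F | F | T | T | T
T | T | F | F | F | T | T
T | F | T | T | T | T | T
T | F | T | T | F | T | T
T | F | T | F | T | F | F
T | F | T | F | F | T | T
T | F | F | T | T | T | T
T | F | F | T | F | T | T
T | F | F | F | T | T | T
T | F | F | F | F | T | T
F | T | T | T | T | F | F
F | T | T | T | F | F | F
F | T | T | F | T | F | T
F | T | T | F | F | F | F
F | T | F | T | T | F | F
F | T | F | T | F | F | F
F | T | F | F | T | F | F
F | T | F | F | F | F | F
F | F | T | T | T | F | F
F | F | T | T | F | F | F
F | F | T | F | T | F | F
F | F | T | F | F | F | F
F | F | F | T | T | F | F
F | F | F | T | F | F | F
F | F | F | F | T | F | F
F | F | F | F | F | F | F
The columns differ at p=F, q=T, r=T, s=F, t=T (φ=F, ψ=T), so they are not equivalent.

not equivalent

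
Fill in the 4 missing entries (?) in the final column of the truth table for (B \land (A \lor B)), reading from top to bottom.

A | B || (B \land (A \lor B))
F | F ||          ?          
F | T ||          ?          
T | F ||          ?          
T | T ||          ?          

Row A=F, B=F: (A \lor B) = F, so (B \land (A \lor B)) = F.
Row A=F, B=T: (A \lor B) = T, so (B \land (A \lor B)) = T.
Row A=T, B=F: (A \lor B) = T, so (B \land (A \lor B)) = F.
Row A=T, B=T: (A \lor B) = T, so (B \land (A \lor B)) = T.

F, T, F, T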